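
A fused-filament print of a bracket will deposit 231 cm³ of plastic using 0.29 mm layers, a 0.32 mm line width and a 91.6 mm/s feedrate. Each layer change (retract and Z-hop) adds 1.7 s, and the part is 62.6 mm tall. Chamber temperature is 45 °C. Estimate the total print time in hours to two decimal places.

Line area: 0.29 × 0.32 → 0.0928 mm².
Path length: 231000 mm³ / 0.0928 mm² → 2489224.1 mm.
Extrusion time = 2489224.1 / 91.6, so 27174.9 s.
Layer count = ceil(62.6 / 0.29) = 216.
Non-print overhead: 216 × 1.7 → 367.2 s.
Altogether 27174.9 + 367.2 = 27542.1 s, i.e. 7.65 hours.

7.65 hours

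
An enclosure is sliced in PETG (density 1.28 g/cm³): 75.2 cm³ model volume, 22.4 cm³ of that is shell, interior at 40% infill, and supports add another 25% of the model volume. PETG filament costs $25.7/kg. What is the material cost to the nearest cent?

$2.05

Volume inside the shell = 75.2 − 22.4, so 52.8 cm³.
Deposited infill = 0.40 × 52.8 = 21.12 cm³.
Support = 0.25 × 75.2, so 18.8 cm³.
Total extruded: 22.4 + 21.12 + 18.8 → 62.32 cm³.
Mass = 62.32 × 1.28 = 79.7696 g.
At $25.7/kg: 79.7696/1000 × 25.7 = $2.05.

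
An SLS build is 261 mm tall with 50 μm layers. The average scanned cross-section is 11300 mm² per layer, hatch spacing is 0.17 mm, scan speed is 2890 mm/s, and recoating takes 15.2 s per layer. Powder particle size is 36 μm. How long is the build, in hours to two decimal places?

Layers = ⌈261/0.05⌉ = 5220.
Hatch length per layer: 11300 / 0.17 → 66470.6 mm.
Scan time per layer: 66470.6 / 2890 → 23.0002 s.
Per-layer time: 23.0002 + 15.2 → 38.2002 s.
Total: 5220 × 38.2002 s = 199405.044 s → 55.39 hours.

55.39 hours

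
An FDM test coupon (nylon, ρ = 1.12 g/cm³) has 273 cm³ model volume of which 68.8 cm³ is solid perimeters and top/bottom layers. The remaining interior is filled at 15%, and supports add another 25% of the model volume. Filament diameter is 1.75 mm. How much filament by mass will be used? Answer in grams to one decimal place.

187.8 g

Interior volume = 273 − 68.8 = 204.2 cm³.
Deposited infill = 0.15 × 204.2 = 30.63 cm³.
Support = 0.25 × 273 = 68.25 cm³.
Total printed volume = 68.8 + 30.63 + 68.25, so 167.68 cm³.
Mass = 167.68 × 1.12 = 187.8016 g.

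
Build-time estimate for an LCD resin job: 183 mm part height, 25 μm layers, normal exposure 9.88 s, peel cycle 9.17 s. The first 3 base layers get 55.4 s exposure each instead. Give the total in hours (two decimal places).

Layers = ⌈183/0.025⌉ = 7320.
Bottom layers = 3 × (55.4 + 9.17), so 193.71 s.
Remaining layers = 7317 × (9.88 + 9.17), so 139388.85 s.
Sum: 193.71 + 139388.85 = 139582.56 s → 38.77 hours.

38.77 hours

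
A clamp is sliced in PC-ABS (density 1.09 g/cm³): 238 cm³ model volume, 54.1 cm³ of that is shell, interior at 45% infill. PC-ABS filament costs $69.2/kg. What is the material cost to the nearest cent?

$10.32

Volume inside the shell = 238 − 54.1, so 183.9 cm³.
Infill deposited = 0.45 × 183.9 = 82.755 cm³.
Deposited volume = 54.1 + 82.755, so 136.855 cm³.
Mass: 136.855 × 1.09 → 149.17195 g.
Cost = 149.17195 g / 1000 × $69.2/kg = $10.32.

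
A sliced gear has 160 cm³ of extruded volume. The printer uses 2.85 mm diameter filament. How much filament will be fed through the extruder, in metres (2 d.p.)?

Filament cross-section = π × (2.85/2)² = 6.3794 mm².
Length = 160 cm³ / 6.3794 mm² = 160000 / 6.3794 = 25080.73 mm = 25.08 m.

25.08 m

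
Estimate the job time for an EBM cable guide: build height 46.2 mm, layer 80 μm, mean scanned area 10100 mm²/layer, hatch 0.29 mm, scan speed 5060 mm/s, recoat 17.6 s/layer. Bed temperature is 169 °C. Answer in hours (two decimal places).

Layers = ⌈46.2/0.08⌉ = 578.
Hatch length per layer: 10100 / 0.29 → 34827.6 mm.
Per-layer scan time: 34827.6 / 5060 → 6.8829 s.
Time per layer = 6.8829 + 17.6 = 24.4829 s.
578 layers × 24.4829 s/layer = 14151.1162 s, i.e. 3.93 hours.

3.93 hours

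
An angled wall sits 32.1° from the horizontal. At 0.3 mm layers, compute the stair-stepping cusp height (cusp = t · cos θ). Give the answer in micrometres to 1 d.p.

254.1 μm

h_c = t·cos θ = 0.3 × 0.8471 = 0.25413 mm (254.1 μm).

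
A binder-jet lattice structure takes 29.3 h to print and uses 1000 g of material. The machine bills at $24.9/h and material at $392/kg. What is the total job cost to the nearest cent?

$1121.57

Machine cost: 24.9 × 29.3 → $729.57.
Material charge: 392 × 1000/1000 → $392.00.
Job cost: 729.57 + 392.00 = $1121.57.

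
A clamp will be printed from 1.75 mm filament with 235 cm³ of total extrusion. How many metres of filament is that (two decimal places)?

Filament cross-section = π × (1.75/2)² = 2.4053 mm².
Length = 235 cm³ / 2.4053 mm² = 235000 / 2.4053 = 97700.91 mm = 97.70 m.

97.70 m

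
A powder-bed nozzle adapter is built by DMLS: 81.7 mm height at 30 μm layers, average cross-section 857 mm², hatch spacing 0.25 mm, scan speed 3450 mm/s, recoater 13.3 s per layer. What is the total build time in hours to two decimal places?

10.82 hours

Layer count = ceil(81.7 / 0.03) = 2724.
Scan path per layer = 857 / 0.25, so 3428 mm.
Scan time per layer = 3428 / 3450 = 0.9936 s.
Time per layer = 0.9936 + 13.3, so 14.2936 s.
Total: 2724 × 14.2936 s = 38935.7664 s → 10.82 hours.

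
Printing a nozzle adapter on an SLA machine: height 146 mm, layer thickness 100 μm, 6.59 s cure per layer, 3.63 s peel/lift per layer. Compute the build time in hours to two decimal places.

Layers = ⌈146/0.1⌉ = 1460.
Cycle time = 6.59 + 3.63, so 10.22 s.
Total = 1460 × 10.22 = 14921.2 s = 4.14 hours.

4.14 hours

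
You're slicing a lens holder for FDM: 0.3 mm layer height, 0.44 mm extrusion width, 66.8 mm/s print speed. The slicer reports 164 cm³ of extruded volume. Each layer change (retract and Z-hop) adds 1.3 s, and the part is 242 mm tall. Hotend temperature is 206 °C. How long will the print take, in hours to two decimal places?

Bead cross-section: 0.3 × 0.44 → 0.132 mm².
Path length: 164000 mm³ / 0.132 mm² → 1242424.2 mm.
Time extruding = 1242424.2 / 66.8 = 18599.2 s.
Layer count = ceil(242 / 0.3) = 807.
Non-print overhead = 807 × 1.3, so 1049.1 s.
Altogether 18599.2 + 1049.1 = 19648.3 s, i.e. 5.46 hours.

5.46 hours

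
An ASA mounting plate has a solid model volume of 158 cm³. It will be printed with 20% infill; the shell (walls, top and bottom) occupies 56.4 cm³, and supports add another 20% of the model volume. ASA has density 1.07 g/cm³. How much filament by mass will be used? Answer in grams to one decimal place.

115.9 g

Infill region: 158 − 56.4 → 101.6 cm³.
Infill volume = 0.20 × 101.6, so 20.32 cm³.
Support = 0.20 × 158, so 31.6 cm³.
Deposited volume: 56.4 + 20.32 + 31.6 → 108.32 cm³.
Mass = 108.32 × 1.07 = 115.9024 g.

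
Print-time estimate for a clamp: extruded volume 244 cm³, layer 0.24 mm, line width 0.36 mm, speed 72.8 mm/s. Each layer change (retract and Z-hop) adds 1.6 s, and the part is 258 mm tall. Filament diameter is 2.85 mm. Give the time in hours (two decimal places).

Line area = 0.24 × 0.36, so 0.0864 mm².
Toolpath length = 244 cm³ / 0.0864 mm² = 244000 / 0.0864 = 2824074.1 mm.
Print-move time: 2824074.1 / 72.8 → 38792.2 s.
Number of layers: 258 / 0.24 → 1075 (rounded up).
Layer-change overhead = 1075 × 1.6 = 1720 s.
Altogether 38792.2 + 1720 = 40512.2 s, i.e. 11.25 hours.

11.25 hours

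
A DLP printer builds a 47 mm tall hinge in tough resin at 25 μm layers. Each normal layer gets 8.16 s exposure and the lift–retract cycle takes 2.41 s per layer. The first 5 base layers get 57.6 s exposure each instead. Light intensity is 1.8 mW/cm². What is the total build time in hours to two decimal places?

5.59 hours

Layers = ⌈47/0.025⌉ = 1880.
Burn-in layers = 5 × (57.6 + 2.41), so 300.05 s.
Regular layers = 1875 × (8.16 + 2.41) = 19818.75 s.
Total = 300.05 + 19818.75 = 20118.8 s = 5.59 hours.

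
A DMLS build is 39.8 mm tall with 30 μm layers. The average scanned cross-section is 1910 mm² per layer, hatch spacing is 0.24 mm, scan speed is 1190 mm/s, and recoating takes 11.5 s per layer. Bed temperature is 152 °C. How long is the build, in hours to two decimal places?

Layers = ⌈39.8/0.03⌉ = 1327.
Hatch length per layer = 1910 / 0.24 = 7958.3 mm.
Scan time per layer: 7958.3 / 1190 → 6.6876 s.
Per-layer time = 6.6876 + 11.5 = 18.1876 s.
1327 layers × 18.1876 s/layer = 24134.9452 s, i.e. 6.70 hours.

6.70 hours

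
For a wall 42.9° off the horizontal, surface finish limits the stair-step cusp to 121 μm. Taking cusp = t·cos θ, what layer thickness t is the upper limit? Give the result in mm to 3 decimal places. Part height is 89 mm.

0.165 mm

t = h_c / cos θ = 0.121 / 0.7325 = 0.165 mm.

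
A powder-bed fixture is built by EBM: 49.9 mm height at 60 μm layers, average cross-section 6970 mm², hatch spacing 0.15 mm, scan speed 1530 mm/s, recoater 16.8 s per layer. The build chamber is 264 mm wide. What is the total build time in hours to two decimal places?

Layer count = ceil(49.9 / 0.06) = 832.
Scan path per layer = 6970 / 0.15, so 46466.7 mm.
Beam time per layer = 46466.7 / 1530, so 30.3704 s.
Per-layer time = 30.3704 + 16.8, so 47.1704 s.
Build time = 832 × 47.1704 = 39245.7728 s = 10.90 hours.

10.90 hours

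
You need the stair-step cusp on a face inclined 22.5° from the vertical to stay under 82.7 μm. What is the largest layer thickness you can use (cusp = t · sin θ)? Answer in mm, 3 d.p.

0.216 mm

t = h_c / sin θ = 0.0827 / 0.3827 = 0.216 mm.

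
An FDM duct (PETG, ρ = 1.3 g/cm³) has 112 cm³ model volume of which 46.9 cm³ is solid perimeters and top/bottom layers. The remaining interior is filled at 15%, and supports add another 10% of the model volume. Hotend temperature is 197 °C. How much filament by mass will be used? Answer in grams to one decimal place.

88.2 g

Volume inside the shell: 112 − 46.9 → 65.1 cm³.
Infill volume: 0.15 × 65.1 → 9.765 cm³.
Support = 0.10 × 112 = 11.2 cm³.
Total extruded: 46.9 + 9.765 + 11.2 → 67.865 cm³.
Mass: 67.865 × 1.3 → 88.2245 g.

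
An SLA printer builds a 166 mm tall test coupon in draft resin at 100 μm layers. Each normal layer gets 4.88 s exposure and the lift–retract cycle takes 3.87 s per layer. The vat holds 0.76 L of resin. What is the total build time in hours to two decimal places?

4.03 hours

Layer count = ceil(166 / 0.1) = 1660.
Each layer takes: 4.88 + 3.87 → 8.75 s.
Total = 1660 × 8.75 = 14525 s = 4.03 hours.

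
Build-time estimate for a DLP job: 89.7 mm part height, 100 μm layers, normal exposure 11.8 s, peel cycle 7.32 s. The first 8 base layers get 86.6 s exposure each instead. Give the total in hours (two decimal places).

Layers = ⌈89.7/0.1⌉ = 897.
Base layers: 8 × (86.6 + 7.32) → 751.36 s.
Regular layers: 889 × (11.8 + 7.32) → 16997.68 s.
Total = 751.36 + 16997.68 = 17749.04 s = 4.93 hours.

4.93 hours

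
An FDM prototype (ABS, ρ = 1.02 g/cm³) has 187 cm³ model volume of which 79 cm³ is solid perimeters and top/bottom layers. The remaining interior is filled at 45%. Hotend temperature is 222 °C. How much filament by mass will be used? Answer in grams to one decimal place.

130.2 g

Infill region = 187 − 79 = 108 cm³.
Infill volume = 0.45 × 108, so 48.6 cm³.
Total printed volume = 79 + 48.6 = 127.6 cm³.
Mass = 127.6 × 1.02 = 130.152 g.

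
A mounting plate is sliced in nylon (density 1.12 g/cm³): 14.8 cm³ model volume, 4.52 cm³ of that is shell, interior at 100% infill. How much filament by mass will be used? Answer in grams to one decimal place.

16.6 g

Volume inside the shell = 14.8 − 4.52, so 10.28 cm³.
Infill deposited = 1.00 × 10.28, so 10.28 cm³.
Deposited volume: 4.52 + 10.28 → 14.8 cm³.
Mass: 14.8 × 1.12 → 16.576 g.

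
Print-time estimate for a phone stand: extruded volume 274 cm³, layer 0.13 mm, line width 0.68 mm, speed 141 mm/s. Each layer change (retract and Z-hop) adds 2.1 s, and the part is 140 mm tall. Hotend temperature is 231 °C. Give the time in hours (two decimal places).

6.73 hours

Line area = 0.13 × 0.68 = 0.0884 mm².
Toolpath length = 274 cm³ / 0.0884 mm² = 274000 / 0.0884 = 3099547.5 mm.
Extrusion time: 3099547.5 / 141 → 21982.6 s.
Layers = ⌈140/0.13⌉ = 1077.
Layer-change overhead = 1077 × 2.1 = 2261.7 s.
Altogether 21982.6 + 2261.7 = 24244.3 s, i.e. 6.73 hours.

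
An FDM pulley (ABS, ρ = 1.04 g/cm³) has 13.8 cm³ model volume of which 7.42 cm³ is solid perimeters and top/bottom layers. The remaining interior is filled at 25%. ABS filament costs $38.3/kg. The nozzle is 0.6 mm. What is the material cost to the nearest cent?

$0.36

Infill region = 13.8 − 7.42, so 6.38 cm³.
Deposited infill: 0.25 × 6.38 → 1.595 cm³.
Total printed volume: 7.42 + 1.595 → 9.015 cm³.
Mass = 9.015 × 1.04 = 9.3756 g.
At $38.3/kg: 9.3756/1000 × 38.3 = $0.36.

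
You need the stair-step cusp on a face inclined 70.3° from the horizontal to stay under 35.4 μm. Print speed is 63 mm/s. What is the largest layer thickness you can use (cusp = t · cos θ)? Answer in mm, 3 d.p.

0.105 mm

cos(70.3°) = 0.3371; t_max = 0.0354/0.3371 = 0.105 mm.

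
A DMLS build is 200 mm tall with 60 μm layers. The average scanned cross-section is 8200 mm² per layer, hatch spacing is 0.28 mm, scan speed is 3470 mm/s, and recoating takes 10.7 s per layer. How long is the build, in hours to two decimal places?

17.73 hours

Layer count = ceil(200 / 0.06) = 3334.
Per-layer scan distance = 8200 / 0.28, so 29285.7 mm.
Per-layer scan time = 29285.7 / 3470, so 8.4397 s.
Time per layer: 8.4397 + 10.7 → 19.1397 s.
Total: 3334 × 19.1397 s = 63811.7598 s → 17.73 hours.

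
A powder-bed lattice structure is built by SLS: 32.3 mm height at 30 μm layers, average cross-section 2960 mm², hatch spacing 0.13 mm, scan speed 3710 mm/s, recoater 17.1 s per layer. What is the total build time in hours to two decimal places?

6.95 hours

Layers = ⌈32.3/0.03⌉ = 1077.
Scan path per layer = 2960 / 0.13 = 22769.2 mm.
Per-layer scan time = 22769.2 / 3710, so 6.1373 s.
Per-layer time = 6.1373 + 17.1 = 23.2373 s.
Total: 1077 × 23.2373 s = 25026.5721 s → 6.95 hours.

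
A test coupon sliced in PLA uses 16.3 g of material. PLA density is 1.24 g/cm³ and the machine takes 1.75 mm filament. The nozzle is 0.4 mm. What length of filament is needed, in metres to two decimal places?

5.47 m

Extruded volume: 16.3/1.24 = 13.1452 cm³ (13145.2 mm³).
A = π r² = π × 0.875² = 2.4053 mm².
L = V/A = 13145.2/2.4053 = 5465.1 mm → 5.47 m.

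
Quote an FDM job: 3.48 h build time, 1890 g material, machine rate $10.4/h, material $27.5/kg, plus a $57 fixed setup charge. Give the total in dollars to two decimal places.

$145.17

Machine-time cost = 10.4 × 3.48 = $36.192.
Material charge = 27.5 × 1890/1000, so $51.975.
Total = 36.192 + 51.975 + 57 = 145.167 ≈ $145.17.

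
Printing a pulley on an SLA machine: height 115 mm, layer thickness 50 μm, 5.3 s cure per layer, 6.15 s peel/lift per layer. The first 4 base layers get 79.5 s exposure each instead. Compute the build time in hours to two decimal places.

7.40 hours

Number of layers: 115 / 0.05 → 2300 (rounded up).
Bottom layers = 4 × (79.5 + 6.15), so 342.6 s.
Remaining layers = 2296 × (5.3 + 6.15) = 26289.2 s.
Total = 342.6 + 26289.2 = 26631.8 s = 7.40 hours.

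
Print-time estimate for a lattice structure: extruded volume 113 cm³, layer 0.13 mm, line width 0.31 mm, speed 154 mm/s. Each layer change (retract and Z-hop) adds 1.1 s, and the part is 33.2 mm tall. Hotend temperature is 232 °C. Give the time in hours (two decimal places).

5.14 hours

Line area = 0.13 × 0.31 = 0.0403 mm².
Path length: 113000 mm³ / 0.0403 mm² → 2803970.2 mm.
Print-move time = 2803970.2 / 154 = 18207.6 s.
Number of layers: 33.2 / 0.13 → 256 (rounded up).
Z-hop total = 256 × 1.1 = 281.6 s.
Total = 18207.6 + 281.6 = 18489.2 s = 5.14 hours.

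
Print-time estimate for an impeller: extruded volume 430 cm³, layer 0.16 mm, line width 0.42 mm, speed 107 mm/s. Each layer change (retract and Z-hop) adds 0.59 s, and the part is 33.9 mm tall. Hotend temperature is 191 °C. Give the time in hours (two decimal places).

Extrusion cross-section = 0.16 × 0.42, so 0.0672 mm².
Toolpath length = 430 cm³ / 0.0672 mm² = 430000 / 0.0672 = 6398809.5 mm.
Time extruding = 6398809.5 / 107, so 59802 s.
Layer count = ceil(33.9 / 0.16) = 212.
Layer-change overhead: 212 × 0.59 → 125.08 s.
Altogether 59802 + 125.08 = 59927.08 s, i.e. 16.65 hours.

16.65 hours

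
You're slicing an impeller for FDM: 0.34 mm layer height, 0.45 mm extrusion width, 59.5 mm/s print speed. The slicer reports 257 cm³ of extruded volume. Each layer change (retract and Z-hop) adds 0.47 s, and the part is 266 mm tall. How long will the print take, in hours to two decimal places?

Bead cross-section = 0.34 × 0.45, so 0.153 mm².
Total extruded path = 257000/0.153 = 1679738.6 mm.
Time extruding = 1679738.6 / 59.5 = 28230.9 s.
Layers = ⌈266/0.34⌉ = 783.
Z-hop total: 783 × 0.47 → 368.01 s.
Altogether 28230.9 + 368.01 = 28598.91 s, i.e. 7.94 hours.

7.94 hours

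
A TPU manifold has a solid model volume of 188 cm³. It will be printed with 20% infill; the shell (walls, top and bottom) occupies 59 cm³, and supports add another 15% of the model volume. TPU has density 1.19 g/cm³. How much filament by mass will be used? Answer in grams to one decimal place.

134.5 g

Interior volume: 188 − 59 → 129 cm³.
Deposited infill: 0.20 × 129 → 25.8 cm³.
Support = 0.15 × 188, so 28.2 cm³.
Total printed volume: 59 + 25.8 + 28.2 → 113 cm³.
Mass = 113 × 1.19, so 134.47 g.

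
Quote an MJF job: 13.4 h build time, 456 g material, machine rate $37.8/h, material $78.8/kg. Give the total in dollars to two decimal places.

$542.45

Machine cost = 37.8 × 13.4, so $506.52.
Material charge = 78.8 × 456/1000 = $35.9328.
Total = 506.52 + 35.9328 = 542.4528 ≈ $542.45.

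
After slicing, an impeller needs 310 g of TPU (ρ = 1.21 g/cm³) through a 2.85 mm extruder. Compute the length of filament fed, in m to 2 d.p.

Volume = 310 g / 1.21 g·cm⁻³ = 256.1983 cm³ = 256198.3 mm³.
Cross-section of 2.85 mm filament: π·(2.85/2)² = 6.3794 mm².
Length = 256198.3 / 6.3794 = 40160.25 mm = 40.16 m.

40.16 m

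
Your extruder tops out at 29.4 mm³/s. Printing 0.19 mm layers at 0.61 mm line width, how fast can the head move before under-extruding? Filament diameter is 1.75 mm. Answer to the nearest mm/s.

254 mm/s

A: 0.19 × 0.61 → 0.1159 mm².
Max speed = 29.4 / 0.1159 = 253.67 ≈ 254 mm/s.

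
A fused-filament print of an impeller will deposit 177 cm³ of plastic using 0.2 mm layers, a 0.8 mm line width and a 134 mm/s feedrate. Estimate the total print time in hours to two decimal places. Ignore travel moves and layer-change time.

2.29 hours

Line area = 0.2 × 0.8 = 0.16 mm².
Toolpath length = 177 cm³ / 0.16 mm² = 177000 / 0.16 = 1106250 mm.
Time extruding = 1106250 / 134 = 8255.6 s.
Converting: 8255.6 s = 2.29 hours.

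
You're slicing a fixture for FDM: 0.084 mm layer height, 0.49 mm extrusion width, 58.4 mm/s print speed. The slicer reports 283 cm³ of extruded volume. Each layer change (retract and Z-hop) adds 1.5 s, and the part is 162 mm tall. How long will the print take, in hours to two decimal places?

Bead cross-section: 0.084 × 0.49 → 0.04116 mm².
Path length: 283000 mm³ / 0.04116 mm² → 6875607.4 mm.
Print-move time = 6875607.4 / 58.4, so 117733 s.
Layer count = ceil(162 / 0.084) = 1929.
Z-hop total = 1929 × 1.5 = 2893.5 s.
Altogether 117733 + 2893.5 = 120626.5 s, i.e. 33.51 hours.

33.51 hours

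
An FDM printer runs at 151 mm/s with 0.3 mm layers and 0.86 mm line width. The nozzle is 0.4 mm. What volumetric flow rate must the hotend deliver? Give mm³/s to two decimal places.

38.96

A = 0.3 × 0.86, so 0.258 mm².
Volumetric flow = 151 × 0.258 = 38.96 mm³/s.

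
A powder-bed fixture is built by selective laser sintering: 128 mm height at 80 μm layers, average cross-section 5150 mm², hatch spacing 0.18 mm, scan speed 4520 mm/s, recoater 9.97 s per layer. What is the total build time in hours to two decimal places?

Layers = ⌈128/0.08⌉ = 1600.
Hatch length per layer = 5150 / 0.18, so 28611.1 mm.
Laser time per layer = 28611.1 / 4520 = 6.3299 s.
Layer cycle: 6.3299 + 9.97 → 16.2999 s.
Total: 1600 × 16.2999 s = 26079.84 s → 7.24 hours.

7.24 hours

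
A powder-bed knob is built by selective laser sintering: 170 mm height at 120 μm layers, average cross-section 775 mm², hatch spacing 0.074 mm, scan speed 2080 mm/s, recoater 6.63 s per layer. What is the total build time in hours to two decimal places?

Layer count = ceil(170 / 0.12) = 1417.
Per-layer scan distance: 775 / 0.074 → 10473 mm.
Per-layer scan time = 10473 / 2080, so 5.0351 s.
Per-layer time = 5.0351 + 6.63, so 11.6651 s.
Total: 1417 × 11.6651 s = 16529.4467 s → 4.59 hours.

4.59 hours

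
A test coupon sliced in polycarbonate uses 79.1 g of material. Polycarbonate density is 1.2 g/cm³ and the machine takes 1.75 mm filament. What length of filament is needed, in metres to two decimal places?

Extruded volume: 79.1/1.2 = 65.9167 cm³ (65916.7 mm³).
Cross-section of 1.75 mm filament: π·(1.75/2)² = 2.4053 mm².
Length = 65916.7 / 2.4053 = 27404.77 mm = 27.40 m.

27.40 m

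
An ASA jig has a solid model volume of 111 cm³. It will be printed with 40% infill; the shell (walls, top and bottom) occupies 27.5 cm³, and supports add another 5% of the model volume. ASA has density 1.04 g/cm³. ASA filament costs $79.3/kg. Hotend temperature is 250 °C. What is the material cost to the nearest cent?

$5.48

Volume inside the shell = 111 − 27.5 = 83.5 cm³.
Infill deposited = 0.40 × 83.5, so 33.4 cm³.
Support: 0.05 × 111 → 5.55 cm³.
Total extruded = 27.5 + 33.4 + 5.55 = 66.45 cm³.
Mass = 66.45 × 1.04 = 69.108 g.
Cost = 69.108 g / 1000 × $79.3/kg = $5.48.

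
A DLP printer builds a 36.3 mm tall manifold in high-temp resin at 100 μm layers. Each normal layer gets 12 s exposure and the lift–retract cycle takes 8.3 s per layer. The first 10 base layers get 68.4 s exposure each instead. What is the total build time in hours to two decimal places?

Layers = ⌈36.3/0.1⌉ = 363.
Bottom layers = 10 × (68.4 + 8.3), so 767 s.
Remaining layers: 353 × (12 + 8.3) → 7165.9 s.
Total = 767 + 7165.9 = 7932.9 s = 2.20 hours.

2.20 hours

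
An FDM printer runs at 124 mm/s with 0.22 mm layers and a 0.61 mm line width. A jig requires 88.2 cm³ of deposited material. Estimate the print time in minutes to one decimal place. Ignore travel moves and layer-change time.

88.3 minutes

Bead cross-section: 0.22 × 0.61 → 0.1342 mm².
Path length: 88200 mm³ / 0.1342 mm² → 657228 mm.
Extrusion time = 657228 / 124 = 5300.2 s.
That's 5300.2 s → 88.3 minutes.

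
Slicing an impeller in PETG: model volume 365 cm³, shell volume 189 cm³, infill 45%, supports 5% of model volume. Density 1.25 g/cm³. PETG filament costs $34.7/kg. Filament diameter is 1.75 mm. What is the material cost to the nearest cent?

$12.42

Volume inside the shell: 365 − 189 → 176 cm³.
Deposited infill = 0.45 × 176, so 79.2 cm³.
Support = 0.05 × 365, so 18.25 cm³.
Total extruded = 189 + 79.2 + 18.25 = 286.45 cm³.
Mass = 286.45 × 1.25, so 358.0625 g.
At $34.7/kg: 358.0625/1000 × 34.7 = $12.42.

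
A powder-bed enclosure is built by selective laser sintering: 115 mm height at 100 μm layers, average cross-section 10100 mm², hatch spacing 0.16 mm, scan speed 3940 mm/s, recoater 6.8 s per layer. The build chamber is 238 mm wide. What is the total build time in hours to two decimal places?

7.29 hours

Layers = ⌈115/0.1⌉ = 1150.
Scan path per layer: 10100 / 0.16 → 63125 mm.
Laser time per layer = 63125 / 3940, so 16.0216 s.
Per-layer time = 16.0216 + 6.8 = 22.8216 s.
Build time = 1150 × 22.8216 = 26244.84 s = 7.29 hours.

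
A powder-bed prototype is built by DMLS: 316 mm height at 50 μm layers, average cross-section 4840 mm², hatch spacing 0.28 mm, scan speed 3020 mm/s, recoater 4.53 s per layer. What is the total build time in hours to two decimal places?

Layers = ⌈316/0.05⌉ = 6320.
Per-layer scan distance = 4840 / 0.28 = 17285.7 mm.
Per-layer scan time: 17285.7 / 3020 → 5.7237 s.
Time per layer = 5.7237 + 4.53 = 10.2537 s.
6320 layers × 10.2537 s/layer = 64803.384 s, i.e. 18.00 hours.

18.00 hours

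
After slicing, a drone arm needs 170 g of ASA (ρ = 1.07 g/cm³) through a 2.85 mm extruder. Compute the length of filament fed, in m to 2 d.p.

Extruded volume: 170/1.07 = 158.8785 cm³ (158878.5 mm³).
Filament cross-section = π × (2.85/2)² = 6.3794 mm².
L = V/A = 158878.5/6.3794 = 24904.93 mm → 24.90 m.

24.90 m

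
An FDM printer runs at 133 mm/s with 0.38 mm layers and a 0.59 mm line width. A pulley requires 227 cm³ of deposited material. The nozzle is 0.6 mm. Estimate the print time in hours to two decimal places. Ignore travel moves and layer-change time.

Extrusion cross-section = 0.38 × 0.59 = 0.2242 mm².
Path length: 227000 mm³ / 0.2242 mm² → 1012488.8 mm.
Extrusion time: 1012488.8 / 133 → 7612.7 s.
Converting: 7612.7 s = 2.11 hours.

2.11 hours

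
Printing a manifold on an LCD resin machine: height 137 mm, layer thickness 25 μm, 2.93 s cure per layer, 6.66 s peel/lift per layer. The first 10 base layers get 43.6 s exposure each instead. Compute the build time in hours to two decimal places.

14.71 hours

Number of layers: 137 / 0.025 → 5480 (rounded up).
Base layers: 10 × (43.6 + 6.66) → 502.6 s.
Regular layers = 5470 × (2.93 + 6.66), so 52457.3 s.
Sum: 502.6 + 52457.3 = 52959.9 s → 14.71 hours.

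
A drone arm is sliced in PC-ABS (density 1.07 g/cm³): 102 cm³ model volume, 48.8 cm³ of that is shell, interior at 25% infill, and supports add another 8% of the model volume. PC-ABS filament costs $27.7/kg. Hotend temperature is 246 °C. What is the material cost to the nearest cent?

Volume inside the shell: 102 − 48.8 → 53.2 cm³.
Infill deposited: 0.25 × 53.2 → 13.3 cm³.
Support = 0.08 × 102, so 8.16 cm³.
Total printed volume: 48.8 + 13.3 + 8.16 → 70.26 cm³.
Mass = 70.26 × 1.07 = 75.1782 g.
At $27.7/kg: 75.1782/1000 × 27.7 = $2.08.

$2.08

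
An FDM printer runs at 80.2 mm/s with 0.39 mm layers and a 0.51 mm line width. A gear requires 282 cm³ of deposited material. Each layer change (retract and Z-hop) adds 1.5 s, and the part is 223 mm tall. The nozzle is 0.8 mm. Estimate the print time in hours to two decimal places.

Extrusion cross-section = 0.39 × 0.51 = 0.1989 mm².
Path length: 282000 mm³ / 0.1989 mm² → 1417797.9 mm.
Time extruding = 1417797.9 / 80.2 = 17678.3 s.
Number of layers: 223 / 0.39 → 572 (rounded up).
Non-print overhead = 572 × 1.5, so 858 s.
Total = 17678.3 + 858 = 18536.3 s = 5.15 hours.

5.15 hours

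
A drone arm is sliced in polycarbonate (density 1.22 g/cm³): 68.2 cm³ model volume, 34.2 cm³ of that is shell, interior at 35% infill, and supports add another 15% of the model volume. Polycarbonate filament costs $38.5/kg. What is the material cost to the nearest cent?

Interior volume: 68.2 − 34.2 → 34 cm³.
Infill volume: 0.35 × 34 → 11.9 cm³.
Support: 0.15 × 68.2 → 10.23 cm³.
Deposited volume = 34.2 + 11.9 + 10.23, so 56.33 cm³.
Mass: 56.33 × 1.22 → 68.7226 g.
Cost = 68.7226 g / 1000 × $38.5/kg = $2.65.

$2.65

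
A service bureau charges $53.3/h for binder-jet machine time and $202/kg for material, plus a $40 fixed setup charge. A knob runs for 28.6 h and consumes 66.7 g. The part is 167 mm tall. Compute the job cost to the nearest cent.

Machine cost = 53.3 × 28.6 = $1524.38.
Material charge = 202 × 66.7/1000 = $13.4734.
Adding setup: 1524.38 + 13.4734 + 40 → 1577.8534 ≈ $1577.85.

$1577.85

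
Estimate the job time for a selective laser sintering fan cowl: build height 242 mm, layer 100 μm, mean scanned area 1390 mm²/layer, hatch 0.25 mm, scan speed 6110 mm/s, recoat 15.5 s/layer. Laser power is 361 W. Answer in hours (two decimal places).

11.03 hours

Layers = ⌈242/0.1⌉ = 2420.
Scan path per layer = 1390 / 0.25 = 5560 mm.
Scan time per layer = 5560 / 6110 = 0.91 s.
Layer cycle: 0.91 + 15.5 → 16.41 s.
Build time = 2420 × 16.41 = 39712.2 s = 11.03 hours.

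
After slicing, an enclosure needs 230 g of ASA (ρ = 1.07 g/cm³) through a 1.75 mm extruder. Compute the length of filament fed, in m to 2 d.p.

Extruded volume: 230/1.07 = 214.9533 cm³ (214953.3 mm³).
A = π r² = π × 0.875² = 2.4053 mm².
L = V/A = 214953.3/2.4053 = 89366.52 mm → 89.37 m.

89.37 m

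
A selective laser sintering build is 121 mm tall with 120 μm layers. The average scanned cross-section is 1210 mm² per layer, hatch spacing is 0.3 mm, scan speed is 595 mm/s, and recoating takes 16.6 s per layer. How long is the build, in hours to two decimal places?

6.55 hours

Layer count = ceil(121 / 0.12) = 1009.
Scan path per layer = 1210 / 0.3 = 4033.3 mm.
Scan time per layer = 4033.3 / 595 = 6.7787 s.
Per-layer time = 6.7787 + 16.6, so 23.3787 s.
1009 layers × 23.3787 s/layer = 23589.1083 s, i.e. 6.55 hours.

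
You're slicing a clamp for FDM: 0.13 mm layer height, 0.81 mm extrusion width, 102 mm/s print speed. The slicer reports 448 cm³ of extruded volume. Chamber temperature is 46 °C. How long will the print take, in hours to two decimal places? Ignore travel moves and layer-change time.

Extrusion cross-section = 0.13 × 0.81 = 0.1053 mm².
Toolpath length = 448 cm³ / 0.1053 mm² = 448000 / 0.1053 = 4254510.9 mm.
Time extruding = 4254510.9 / 102 = 41710.9 s.
In the requested units: 41710.9 s = 11.59 hours.

11.59 hours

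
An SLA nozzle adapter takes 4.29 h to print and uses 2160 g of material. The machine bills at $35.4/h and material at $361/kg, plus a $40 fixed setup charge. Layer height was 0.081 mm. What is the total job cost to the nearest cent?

$971.63

Machine cost: 35.4 × 4.29 → $151.866.
Material charge = 361 × 2160/1000, so $779.76.
Total = 151.866 + 779.76 + 40 = 971.626 ≈ $971.63.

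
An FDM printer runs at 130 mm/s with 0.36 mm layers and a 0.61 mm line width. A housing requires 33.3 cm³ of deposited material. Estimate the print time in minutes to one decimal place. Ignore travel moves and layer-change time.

Bead cross-section = 0.36 × 0.61, so 0.2196 mm².
Total extruded path = 33300/0.2196 = 151639.3 mm.
Print-move time: 151639.3 / 130 → 1166.5 s.
In the requested units: 1166.5 s = 19.4 minutes.

19.4 minutes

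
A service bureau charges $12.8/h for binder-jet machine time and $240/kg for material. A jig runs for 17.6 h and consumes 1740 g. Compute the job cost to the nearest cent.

Machine cost: 12.8 × 17.6 → $225.28.
Material cost: 240 × 1740/1000 → $417.60.
Job cost: 225.28 + 417.60 = $642.88.

$642.88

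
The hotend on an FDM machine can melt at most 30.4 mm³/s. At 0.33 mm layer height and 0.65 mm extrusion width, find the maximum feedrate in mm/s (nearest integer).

A = 0.33 × 0.65, so 0.2145 mm².
Max speed = 30.4 / 0.2145 = 141.72 ≈ 142 mm/s.

142 mm/s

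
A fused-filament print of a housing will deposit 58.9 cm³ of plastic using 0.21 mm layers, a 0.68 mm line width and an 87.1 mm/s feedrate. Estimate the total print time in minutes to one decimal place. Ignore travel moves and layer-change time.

Line area = 0.21 × 0.68 = 0.1428 mm².
Path length: 58900 mm³ / 0.1428 mm² → 412465 mm.
Print-move time = 412465 / 87.1, so 4735.5 s.
4735.5 s = 78.9 minutes.

78.9 minutes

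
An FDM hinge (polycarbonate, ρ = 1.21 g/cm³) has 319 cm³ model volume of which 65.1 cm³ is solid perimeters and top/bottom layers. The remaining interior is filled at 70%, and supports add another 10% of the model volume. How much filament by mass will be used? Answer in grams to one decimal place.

Interior volume = 319 − 65.1 = 253.9 cm³.
Infill deposited: 0.70 × 253.9 → 177.73 cm³.
Support = 0.10 × 319, so 31.9 cm³.
Total printed volume = 65.1 + 177.73 + 31.9 = 274.73 cm³.
Mass: 274.73 × 1.21 → 332.4233 g.

332.4 g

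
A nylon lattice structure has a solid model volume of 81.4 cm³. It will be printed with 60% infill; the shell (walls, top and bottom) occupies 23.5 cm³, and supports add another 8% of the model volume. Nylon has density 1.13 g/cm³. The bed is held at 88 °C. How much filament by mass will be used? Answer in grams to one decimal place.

Volume inside the shell = 81.4 − 23.5 = 57.9 cm³.
Deposited infill = 0.60 × 57.9 = 34.74 cm³.
Support = 0.08 × 81.4, so 6.512 cm³.
Total printed volume = 23.5 + 34.74 + 6.512, so 64.752 cm³.
Mass = 64.752 × 1.13 = 73.16976 g.

73.2 g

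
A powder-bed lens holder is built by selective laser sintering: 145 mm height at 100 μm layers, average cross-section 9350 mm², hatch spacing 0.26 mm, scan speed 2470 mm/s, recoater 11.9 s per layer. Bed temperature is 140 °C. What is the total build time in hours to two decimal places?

Number of layers: 145 / 0.1 → 1450 (rounded up).
Scan path per layer = 9350 / 0.26 = 35961.5 mm.
Per-layer scan time = 35961.5 / 2470, so 14.5593 s.
Layer cycle = 14.5593 + 11.9, so 26.4593 s.
Total: 1450 × 26.4593 s = 38365.985 s → 10.66 hours.

10.66 hours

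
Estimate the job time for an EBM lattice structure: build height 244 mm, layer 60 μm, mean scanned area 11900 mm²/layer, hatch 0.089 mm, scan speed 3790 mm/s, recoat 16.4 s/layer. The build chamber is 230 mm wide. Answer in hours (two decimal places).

58.38 hours

Layer count = ceil(244 / 0.06) = 4067.
Scan path per layer = 11900 / 0.089, so 133707.9 mm.
Beam time per layer: 133707.9 / 3790 → 35.2791 s.
Per-layer time = 35.2791 + 16.4 = 51.6791 s.
Build time = 4067 × 51.6791 = 210178.8997 s = 58.38 hours.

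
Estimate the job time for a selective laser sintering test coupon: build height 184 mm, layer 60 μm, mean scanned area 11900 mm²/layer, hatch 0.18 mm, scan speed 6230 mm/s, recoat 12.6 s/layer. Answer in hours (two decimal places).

Layer count = ceil(184 / 0.06) = 3067.
Scan path per layer = 11900 / 0.18 = 66111.1 mm.
Per-layer scan time = 66111.1 / 6230 = 10.6117 s.
Time per layer: 10.6117 + 12.6 → 23.2117 s.
Build time = 3067 × 23.2117 = 71190.2839 s = 19.78 hours.

19.78 hours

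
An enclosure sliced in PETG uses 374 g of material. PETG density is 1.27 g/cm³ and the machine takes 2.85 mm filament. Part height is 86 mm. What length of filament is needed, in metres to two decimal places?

Volume = 374 g / 1.27 g·cm⁻³ = 294.4882 cm³ = 294488.2 mm³.
Cross-section of 2.85 mm filament: π·(2.85/2)² = 6.3794 mm².
Length = 294488.2 / 6.3794 = 46162.37 mm = 46.16 m.

46.16 m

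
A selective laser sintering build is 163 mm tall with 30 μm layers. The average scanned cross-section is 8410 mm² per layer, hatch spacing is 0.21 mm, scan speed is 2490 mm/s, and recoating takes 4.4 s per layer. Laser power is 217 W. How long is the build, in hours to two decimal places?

Layers = ⌈163/0.03⌉ = 5434.
Hatch length per layer = 8410 / 0.21 = 40047.6 mm.
Laser time per layer = 40047.6 / 2490 = 16.0834 s.
Per-layer time: 16.0834 + 4.4 → 20.4834 s.
Build time = 5434 × 20.4834 = 111306.7956 s = 30.92 hours.

30.92 hours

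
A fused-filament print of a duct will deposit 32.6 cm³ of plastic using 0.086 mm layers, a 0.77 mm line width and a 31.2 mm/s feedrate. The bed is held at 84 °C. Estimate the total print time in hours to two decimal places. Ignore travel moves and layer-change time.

Line area = 0.086 × 0.77, so 0.06622 mm².
Toolpath length = 32.6 cm³ / 0.06622 mm² = 32600 / 0.06622 = 492298.4 mm.
Time extruding = 492298.4 / 31.2 = 15778.8 s.
Converting: 15778.8 s = 4.38 hours.

4.38 hours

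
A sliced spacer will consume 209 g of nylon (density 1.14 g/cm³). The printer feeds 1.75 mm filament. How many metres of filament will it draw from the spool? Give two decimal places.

Extruded volume: 209/1.14 = 183.3333 cm³ (183333.3 mm³).
Cross-section of 1.75 mm filament: π·(1.75/2)² = 2.4053 mm².
L = V/A = 183333.3/2.4053 = 76220.55 mm → 76.22 m.

76.22 m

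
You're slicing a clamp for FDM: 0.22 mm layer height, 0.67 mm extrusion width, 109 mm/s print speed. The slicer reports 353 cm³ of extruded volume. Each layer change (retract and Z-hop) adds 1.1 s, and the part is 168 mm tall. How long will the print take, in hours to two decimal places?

Line area = 0.22 × 0.67 = 0.1474 mm².
Toolpath length = 353 cm³ / 0.1474 mm² = 353000 / 0.1474 = 2394844 mm.
Print-move time = 2394844 / 109, so 21971 s.
Layer count = ceil(168 / 0.22) = 764.
Non-print overhead = 764 × 1.1, so 840.4 s.
Total = 21971 + 840.4 = 22811.4 s = 6.34 hours.

6.34 hours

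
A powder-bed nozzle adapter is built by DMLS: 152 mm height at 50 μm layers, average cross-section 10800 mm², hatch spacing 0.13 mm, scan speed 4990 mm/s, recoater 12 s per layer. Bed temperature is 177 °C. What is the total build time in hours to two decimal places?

24.19 hours

Layers = ⌈152/0.05⌉ = 3040.
Scan path per layer = 10800 / 0.13 = 83076.9 mm.
Laser time per layer: 83076.9 / 4990 → 16.6487 s.
Layer cycle = 16.6487 + 12 = 28.6487 s.
3040 layers × 28.6487 s/layer = 87092.048 s, i.e. 24.19 hours.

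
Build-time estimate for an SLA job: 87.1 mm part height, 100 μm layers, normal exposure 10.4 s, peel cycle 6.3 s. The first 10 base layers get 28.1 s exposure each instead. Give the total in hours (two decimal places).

Layer count = ceil(87.1 / 0.1) = 871.
Bottom layers = 10 × (28.1 + 6.3) = 344 s.
Normal layers: 861 × (10.4 + 6.3) → 14378.7 s.
Total = 344 + 14378.7 = 14722.7 s = 4.09 hours.

4.09 hours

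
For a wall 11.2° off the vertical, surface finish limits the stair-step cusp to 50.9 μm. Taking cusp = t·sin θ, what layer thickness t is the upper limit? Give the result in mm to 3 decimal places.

t = h_c / sin θ = 0.0509 / 0.1942 = 0.262 mm.

0.262 mm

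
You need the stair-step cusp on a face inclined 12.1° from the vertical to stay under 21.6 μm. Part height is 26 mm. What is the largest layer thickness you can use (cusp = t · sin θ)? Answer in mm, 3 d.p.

Layer height = cusp / sin(12.1°) = 0.0216 / 0.2096 = 0.103 mm.

0.103 mm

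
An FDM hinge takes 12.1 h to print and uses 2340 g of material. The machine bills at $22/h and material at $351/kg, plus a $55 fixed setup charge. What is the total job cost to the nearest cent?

Machine cost = 22 × 12.1 = $266.20.
Feedstock cost = 351 × 2340/1000, so $821.34.
Adding setup: 266.20 + 821.34 + 55 → $1142.54.

$1142.54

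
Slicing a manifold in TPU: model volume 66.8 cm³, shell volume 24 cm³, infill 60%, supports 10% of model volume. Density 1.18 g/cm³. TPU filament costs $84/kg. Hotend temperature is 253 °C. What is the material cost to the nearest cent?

Interior volume: 66.8 − 24 → 42.8 cm³.
Deposited infill = 0.60 × 42.8, so 25.68 cm³.
Support = 0.10 × 66.8, so 6.68 cm³.
Total extruded: 24 + 25.68 + 6.68 → 56.36 cm³.
Mass = 56.36 × 1.18 = 66.5048 g.
Cost = 66.5048 g / 1000 × $84/kg = $5.59.

$5.59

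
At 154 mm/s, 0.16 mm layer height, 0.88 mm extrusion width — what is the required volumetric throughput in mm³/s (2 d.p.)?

21.68

Extrusion cross-section: 0.16 × 0.88 → 0.1408 mm².
Volumetric flow = 154 × 0.1408 = 21.68 mm³/s.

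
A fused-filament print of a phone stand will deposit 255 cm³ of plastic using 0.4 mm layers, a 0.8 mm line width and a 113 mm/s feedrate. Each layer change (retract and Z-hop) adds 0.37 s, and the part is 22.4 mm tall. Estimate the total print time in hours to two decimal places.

Line area = 0.4 × 0.8 = 0.32 mm².
Path length: 255000 mm³ / 0.32 mm² → 796875 mm.
Time extruding = 796875 / 113, so 7052 s.
Layer count = ceil(22.4 / 0.4) = 56.
Layer-change overhead: 56 × 0.37 → 20.72 s.
Total = 7052 + 20.72 = 7072.72 s = 1.96 hours.

1.96 hours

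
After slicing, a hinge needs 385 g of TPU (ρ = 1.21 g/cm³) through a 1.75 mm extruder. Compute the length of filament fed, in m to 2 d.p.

132.28 m

Volume = 385 g / 1.21 g·cm⁻³ = 318.1818 cm³ = 318181.8 mm³.
Cross-section of 1.75 mm filament: π·(1.75/2)² = 2.4053 mm².
Length = 318181.8 / 2.4053 = 132283.62 mm = 132.28 m.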